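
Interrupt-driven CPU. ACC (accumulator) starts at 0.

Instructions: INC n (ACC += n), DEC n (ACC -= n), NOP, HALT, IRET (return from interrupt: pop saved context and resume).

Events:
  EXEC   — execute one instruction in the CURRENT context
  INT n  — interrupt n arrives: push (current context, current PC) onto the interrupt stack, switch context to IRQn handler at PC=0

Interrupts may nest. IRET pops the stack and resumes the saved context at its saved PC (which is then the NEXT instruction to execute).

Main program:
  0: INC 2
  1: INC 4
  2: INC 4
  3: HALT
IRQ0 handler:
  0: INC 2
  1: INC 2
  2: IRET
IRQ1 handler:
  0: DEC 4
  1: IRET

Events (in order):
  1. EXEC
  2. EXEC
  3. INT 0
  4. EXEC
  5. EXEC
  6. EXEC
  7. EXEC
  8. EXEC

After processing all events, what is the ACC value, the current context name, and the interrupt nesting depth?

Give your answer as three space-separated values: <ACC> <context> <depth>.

Event 1 (EXEC): [MAIN] PC=0: INC 2 -> ACC=2
Event 2 (EXEC): [MAIN] PC=1: INC 4 -> ACC=6
Event 3 (INT 0): INT 0 arrives: push (MAIN, PC=2), enter IRQ0 at PC=0 (depth now 1)
Event 4 (EXEC): [IRQ0] PC=0: INC 2 -> ACC=8
Event 5 (EXEC): [IRQ0] PC=1: INC 2 -> ACC=10
Event 6 (EXEC): [IRQ0] PC=2: IRET -> resume MAIN at PC=2 (depth now 0)
Event 7 (EXEC): [MAIN] PC=2: INC 4 -> ACC=14
Event 8 (EXEC): [MAIN] PC=3: HALT

Answer: 14 MAIN 0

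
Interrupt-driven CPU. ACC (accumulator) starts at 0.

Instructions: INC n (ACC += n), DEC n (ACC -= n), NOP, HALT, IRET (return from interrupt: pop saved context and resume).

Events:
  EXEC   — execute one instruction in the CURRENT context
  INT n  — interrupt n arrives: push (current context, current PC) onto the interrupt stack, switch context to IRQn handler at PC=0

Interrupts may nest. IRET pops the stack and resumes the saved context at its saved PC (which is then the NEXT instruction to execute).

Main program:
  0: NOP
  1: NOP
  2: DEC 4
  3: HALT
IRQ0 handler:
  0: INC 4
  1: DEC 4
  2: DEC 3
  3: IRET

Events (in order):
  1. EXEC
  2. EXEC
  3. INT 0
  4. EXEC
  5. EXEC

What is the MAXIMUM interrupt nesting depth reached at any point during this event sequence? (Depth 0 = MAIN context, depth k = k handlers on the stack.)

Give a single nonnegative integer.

Event 1 (EXEC): [MAIN] PC=0: NOP [depth=0]
Event 2 (EXEC): [MAIN] PC=1: NOP [depth=0]
Event 3 (INT 0): INT 0 arrives: push (MAIN, PC=2), enter IRQ0 at PC=0 (depth now 1) [depth=1]
Event 4 (EXEC): [IRQ0] PC=0: INC 4 -> ACC=4 [depth=1]
Event 5 (EXEC): [IRQ0] PC=1: DEC 4 -> ACC=0 [depth=1]
Max depth observed: 1

Answer: 1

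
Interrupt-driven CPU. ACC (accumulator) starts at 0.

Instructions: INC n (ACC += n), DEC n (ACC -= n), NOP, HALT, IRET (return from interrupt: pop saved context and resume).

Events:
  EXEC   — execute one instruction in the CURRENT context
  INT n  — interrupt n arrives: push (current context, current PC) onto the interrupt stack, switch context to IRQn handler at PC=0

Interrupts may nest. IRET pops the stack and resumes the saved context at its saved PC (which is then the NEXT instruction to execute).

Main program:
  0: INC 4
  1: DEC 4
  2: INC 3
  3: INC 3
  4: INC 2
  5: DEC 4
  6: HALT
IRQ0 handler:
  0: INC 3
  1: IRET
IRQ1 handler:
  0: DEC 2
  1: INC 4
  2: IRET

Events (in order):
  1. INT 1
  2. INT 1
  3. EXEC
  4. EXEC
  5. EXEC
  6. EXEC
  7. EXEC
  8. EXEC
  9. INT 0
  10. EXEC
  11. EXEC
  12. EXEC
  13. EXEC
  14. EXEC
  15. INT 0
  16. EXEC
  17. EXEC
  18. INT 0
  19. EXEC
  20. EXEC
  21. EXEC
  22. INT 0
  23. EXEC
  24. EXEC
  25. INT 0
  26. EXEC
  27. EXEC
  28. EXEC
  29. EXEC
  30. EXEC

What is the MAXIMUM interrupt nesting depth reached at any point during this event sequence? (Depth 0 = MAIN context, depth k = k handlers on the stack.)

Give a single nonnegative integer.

Event 1 (INT 1): INT 1 arrives: push (MAIN, PC=0), enter IRQ1 at PC=0 (depth now 1) [depth=1]
Event 2 (INT 1): INT 1 arrives: push (IRQ1, PC=0), enter IRQ1 at PC=0 (depth now 2) [depth=2]
Event 3 (EXEC): [IRQ1] PC=0: DEC 2 -> ACC=-2 [depth=2]
Event 4 (EXEC): [IRQ1] PC=1: INC 4 -> ACC=2 [depth=2]
Event 5 (EXEC): [IRQ1] PC=2: IRET -> resume IRQ1 at PC=0 (depth now 1) [depth=1]
Event 6 (EXEC): [IRQ1] PC=0: DEC 2 -> ACC=0 [depth=1]
Event 7 (EXEC): [IRQ1] PC=1: INC 4 -> ACC=4 [depth=1]
Event 8 (EXEC): [IRQ1] PC=2: IRET -> resume MAIN at PC=0 (depth now 0) [depth=0]
Event 9 (INT 0): INT 0 arrives: push (MAIN, PC=0), enter IRQ0 at PC=0 (depth now 1) [depth=1]
Event 10 (EXEC): [IRQ0] PC=0: INC 3 -> ACC=7 [depth=1]
Event 11 (EXEC): [IRQ0] PC=1: IRET -> resume MAIN at PC=0 (depth now 0) [depth=0]
Event 12 (EXEC): [MAIN] PC=0: INC 4 -> ACC=11 [depth=0]
Event 13 (EXEC): [MAIN] PC=1: DEC 4 -> ACC=7 [depth=0]
Event 14 (EXEC): [MAIN] PC=2: INC 3 -> ACC=10 [depth=0]
Event 15 (INT 0): INT 0 arrives: push (MAIN, PC=3), enter IRQ0 at PC=0 (depth now 1) [depth=1]
Event 16 (EXEC): [IRQ0] PC=0: INC 3 -> ACC=13 [depth=1]
Event 17 (EXEC): [IRQ0] PC=1: IRET -> resume MAIN at PC=3 (depth now 0) [depth=0]
Event 18 (INT 0): INT 0 arrives: push (MAIN, PC=3), enter IRQ0 at PC=0 (depth now 1) [depth=1]
Event 19 (EXEC): [IRQ0] PC=0: INC 3 -> ACC=16 [depth=1]
Event 20 (EXEC): [IRQ0] PC=1: IRET -> resume MAIN at PC=3 (depth now 0) [depth=0]
Event 21 (EXEC): [MAIN] PC=3: INC 3 -> ACC=19 [depth=0]
Event 22 (INT 0): INT 0 arrives: push (MAIN, PC=4), enter IRQ0 at PC=0 (depth now 1) [depth=1]
Event 23 (EXEC): [IRQ0] PC=0: INC 3 -> ACC=22 [depth=1]
Event 24 (EXEC): [IRQ0] PC=1: IRET -> resume MAIN at PC=4 (depth now 0) [depth=0]
Event 25 (INT 0): INT 0 arrives: push (MAIN, PC=4), enter IRQ0 at PC=0 (depth now 1) [depth=1]
Event 26 (EXEC): [IRQ0] PC=0: INC 3 -> ACC=25 [depth=1]
Event 27 (EXEC): [IRQ0] PC=1: IRET -> resume MAIN at PC=4 (depth now 0) [depth=0]
Event 28 (EXEC): [MAIN] PC=4: INC 2 -> ACC=27 [depth=0]
Event 29 (EXEC): [MAIN] PC=5: DEC 4 -> ACC=23 [depth=0]
Event 30 (EXEC): [MAIN] PC=6: HALT [depth=0]
Max depth observed: 2

Answer: 2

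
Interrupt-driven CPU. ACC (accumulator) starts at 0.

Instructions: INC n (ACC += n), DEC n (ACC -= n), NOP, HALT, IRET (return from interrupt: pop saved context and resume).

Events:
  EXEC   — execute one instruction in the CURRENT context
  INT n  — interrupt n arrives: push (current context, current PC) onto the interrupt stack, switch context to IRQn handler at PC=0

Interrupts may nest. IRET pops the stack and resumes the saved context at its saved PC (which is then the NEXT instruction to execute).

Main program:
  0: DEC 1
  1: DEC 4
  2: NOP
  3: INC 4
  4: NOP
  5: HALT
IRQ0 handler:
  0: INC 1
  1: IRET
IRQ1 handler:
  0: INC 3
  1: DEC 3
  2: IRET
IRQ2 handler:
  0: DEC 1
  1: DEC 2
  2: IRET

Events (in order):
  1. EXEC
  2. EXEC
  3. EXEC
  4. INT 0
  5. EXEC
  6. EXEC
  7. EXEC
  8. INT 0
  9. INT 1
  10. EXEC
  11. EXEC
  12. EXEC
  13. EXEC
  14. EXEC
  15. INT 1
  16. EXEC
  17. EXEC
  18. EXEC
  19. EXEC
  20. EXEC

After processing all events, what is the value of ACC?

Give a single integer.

Answer: 1

Derivation:
Event 1 (EXEC): [MAIN] PC=0: DEC 1 -> ACC=-1
Event 2 (EXEC): [MAIN] PC=1: DEC 4 -> ACC=-5
Event 3 (EXEC): [MAIN] PC=2: NOP
Event 4 (INT 0): INT 0 arrives: push (MAIN, PC=3), enter IRQ0 at PC=0 (depth now 1)
Event 5 (EXEC): [IRQ0] PC=0: INC 1 -> ACC=-4
Event 6 (EXEC): [IRQ0] PC=1: IRET -> resume MAIN at PC=3 (depth now 0)
Event 7 (EXEC): [MAIN] PC=3: INC 4 -> ACC=0
Event 8 (INT 0): INT 0 arrives: push (MAIN, PC=4), enter IRQ0 at PC=0 (depth now 1)
Event 9 (INT 1): INT 1 arrives: push (IRQ0, PC=0), enter IRQ1 at PC=0 (depth now 2)
Event 10 (EXEC): [IRQ1] PC=0: INC 3 -> ACC=3
Event 11 (EXEC): [IRQ1] PC=1: DEC 3 -> ACC=0
Event 12 (EXEC): [IRQ1] PC=2: IRET -> resume IRQ0 at PC=0 (depth now 1)
Event 13 (EXEC): [IRQ0] PC=0: INC 1 -> ACC=1
Event 14 (EXEC): [IRQ0] PC=1: IRET -> resume MAIN at PC=4 (depth now 0)
Event 15 (INT 1): INT 1 arrives: push (MAIN, PC=4), enter IRQ1 at PC=0 (depth now 1)
Event 16 (EXEC): [IRQ1] PC=0: INC 3 -> ACC=4
Event 17 (EXEC): [IRQ1] PC=1: DEC 3 -> ACC=1
Event 18 (EXEC): [IRQ1] PC=2: IRET -> resume MAIN at PC=4 (depth now 0)
Event 19 (EXEC): [MAIN] PC=4: NOP
Event 20 (EXEC): [MAIN] PC=5: HALT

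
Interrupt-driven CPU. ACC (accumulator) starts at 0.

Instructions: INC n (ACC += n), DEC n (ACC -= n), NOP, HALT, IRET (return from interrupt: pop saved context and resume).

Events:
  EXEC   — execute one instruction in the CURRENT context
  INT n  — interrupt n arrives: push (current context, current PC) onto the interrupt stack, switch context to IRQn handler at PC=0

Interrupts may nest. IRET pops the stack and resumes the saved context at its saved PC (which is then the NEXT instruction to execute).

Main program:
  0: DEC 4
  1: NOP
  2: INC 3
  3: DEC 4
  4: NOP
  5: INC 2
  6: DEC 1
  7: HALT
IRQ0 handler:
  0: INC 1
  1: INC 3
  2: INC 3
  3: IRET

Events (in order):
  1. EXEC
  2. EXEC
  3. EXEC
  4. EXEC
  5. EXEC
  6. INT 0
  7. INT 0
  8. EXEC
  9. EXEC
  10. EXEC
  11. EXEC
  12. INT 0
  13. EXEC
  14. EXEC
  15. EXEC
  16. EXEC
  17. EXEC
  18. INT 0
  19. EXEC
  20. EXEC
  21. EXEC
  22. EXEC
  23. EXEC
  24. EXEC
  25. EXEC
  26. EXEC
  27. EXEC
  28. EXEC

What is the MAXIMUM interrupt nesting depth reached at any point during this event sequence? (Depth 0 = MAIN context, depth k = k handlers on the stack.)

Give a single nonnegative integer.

Answer: 2

Derivation:
Event 1 (EXEC): [MAIN] PC=0: DEC 4 -> ACC=-4 [depth=0]
Event 2 (EXEC): [MAIN] PC=1: NOP [depth=0]
Event 3 (EXEC): [MAIN] PC=2: INC 3 -> ACC=-1 [depth=0]
Event 4 (EXEC): [MAIN] PC=3: DEC 4 -> ACC=-5 [depth=0]
Event 5 (EXEC): [MAIN] PC=4: NOP [depth=0]
Event 6 (INT 0): INT 0 arrives: push (MAIN, PC=5), enter IRQ0 at PC=0 (depth now 1) [depth=1]
Event 7 (INT 0): INT 0 arrives: push (IRQ0, PC=0), enter IRQ0 at PC=0 (depth now 2) [depth=2]
Event 8 (EXEC): [IRQ0] PC=0: INC 1 -> ACC=-4 [depth=2]
Event 9 (EXEC): [IRQ0] PC=1: INC 3 -> ACC=-1 [depth=2]
Event 10 (EXEC): [IRQ0] PC=2: INC 3 -> ACC=2 [depth=2]
Event 11 (EXEC): [IRQ0] PC=3: IRET -> resume IRQ0 at PC=0 (depth now 1) [depth=1]
Event 12 (INT 0): INT 0 arrives: push (IRQ0, PC=0), enter IRQ0 at PC=0 (depth now 2) [depth=2]
Event 13 (EXEC): [IRQ0] PC=0: INC 1 -> ACC=3 [depth=2]
Event 14 (EXEC): [IRQ0] PC=1: INC 3 -> ACC=6 [depth=2]
Event 15 (EXEC): [IRQ0] PC=2: INC 3 -> ACC=9 [depth=2]
Event 16 (EXEC): [IRQ0] PC=3: IRET -> resume IRQ0 at PC=0 (depth now 1) [depth=1]
Event 17 (EXEC): [IRQ0] PC=0: INC 1 -> ACC=10 [depth=1]
Event 18 (INT 0): INT 0 arrives: push (IRQ0, PC=1), enter IRQ0 at PC=0 (depth now 2) [depth=2]
Event 19 (EXEC): [IRQ0] PC=0: INC 1 -> ACC=11 [depth=2]
Event 20 (EXEC): [IRQ0] PC=1: INC 3 -> ACC=14 [depth=2]
Event 21 (EXEC): [IRQ0] PC=2: INC 3 -> ACC=17 [depth=2]
Event 22 (EXEC): [IRQ0] PC=3: IRET -> resume IRQ0 at PC=1 (depth now 1) [depth=1]
Event 23 (EXEC): [IRQ0] PC=1: INC 3 -> ACC=20 [depth=1]
Event 24 (EXEC): [IRQ0] PC=2: INC 3 -> ACC=23 [depth=1]
Event 25 (EXEC): [IRQ0] PC=3: IRET -> resume MAIN at PC=5 (depth now 0) [depth=0]
Event 26 (EXEC): [MAIN] PC=5: INC 2 -> ACC=25 [depth=0]
Event 27 (EXEC): [MAIN] PC=6: DEC 1 -> ACC=24 [depth=0]
Event 28 (EXEC): [MAIN] PC=7: HALT [depth=0]
Max depth observed: 2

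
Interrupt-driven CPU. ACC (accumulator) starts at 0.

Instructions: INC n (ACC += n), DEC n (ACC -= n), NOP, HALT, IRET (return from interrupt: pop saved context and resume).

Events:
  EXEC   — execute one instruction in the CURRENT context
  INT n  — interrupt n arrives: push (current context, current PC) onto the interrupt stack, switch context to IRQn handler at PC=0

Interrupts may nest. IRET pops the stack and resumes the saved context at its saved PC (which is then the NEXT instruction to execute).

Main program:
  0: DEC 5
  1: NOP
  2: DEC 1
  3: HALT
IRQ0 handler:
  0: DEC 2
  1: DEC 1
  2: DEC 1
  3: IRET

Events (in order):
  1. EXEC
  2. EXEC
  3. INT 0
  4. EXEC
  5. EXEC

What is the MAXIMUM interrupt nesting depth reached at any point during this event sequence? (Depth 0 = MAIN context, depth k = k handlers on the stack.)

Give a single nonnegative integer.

Answer: 1

Derivation:
Event 1 (EXEC): [MAIN] PC=0: DEC 5 -> ACC=-5 [depth=0]
Event 2 (EXEC): [MAIN] PC=1: NOP [depth=0]
Event 3 (INT 0): INT 0 arrives: push (MAIN, PC=2), enter IRQ0 at PC=0 (depth now 1) [depth=1]
Event 4 (EXEC): [IRQ0] PC=0: DEC 2 -> ACC=-7 [depth=1]
Event 5 (EXEC): [IRQ0] PC=1: DEC 1 -> ACC=-8 [depth=1]
Max depth observed: 1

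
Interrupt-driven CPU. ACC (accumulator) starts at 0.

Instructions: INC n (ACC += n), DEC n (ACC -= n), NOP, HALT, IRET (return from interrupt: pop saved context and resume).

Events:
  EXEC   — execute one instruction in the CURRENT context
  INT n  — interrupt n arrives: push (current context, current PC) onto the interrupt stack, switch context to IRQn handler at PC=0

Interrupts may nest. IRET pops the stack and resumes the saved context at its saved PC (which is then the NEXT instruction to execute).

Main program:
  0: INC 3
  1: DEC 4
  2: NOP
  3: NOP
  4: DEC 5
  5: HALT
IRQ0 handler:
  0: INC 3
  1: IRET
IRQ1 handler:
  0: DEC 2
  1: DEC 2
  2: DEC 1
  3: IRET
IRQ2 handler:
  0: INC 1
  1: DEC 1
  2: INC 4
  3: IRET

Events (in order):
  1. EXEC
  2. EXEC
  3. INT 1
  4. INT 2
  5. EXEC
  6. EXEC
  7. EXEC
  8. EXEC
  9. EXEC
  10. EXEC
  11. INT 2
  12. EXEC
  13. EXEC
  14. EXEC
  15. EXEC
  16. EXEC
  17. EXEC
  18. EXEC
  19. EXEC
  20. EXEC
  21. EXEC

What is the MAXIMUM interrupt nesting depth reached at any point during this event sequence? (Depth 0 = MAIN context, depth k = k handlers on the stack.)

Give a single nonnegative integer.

Event 1 (EXEC): [MAIN] PC=0: INC 3 -> ACC=3 [depth=0]
Event 2 (EXEC): [MAIN] PC=1: DEC 4 -> ACC=-1 [depth=0]
Event 3 (INT 1): INT 1 arrives: push (MAIN, PC=2), enter IRQ1 at PC=0 (depth now 1) [depth=1]
Event 4 (INT 2): INT 2 arrives: push (IRQ1, PC=0), enter IRQ2 at PC=0 (depth now 2) [depth=2]
Event 5 (EXEC): [IRQ2] PC=0: INC 1 -> ACC=0 [depth=2]
Event 6 (EXEC): [IRQ2] PC=1: DEC 1 -> ACC=-1 [depth=2]
Event 7 (EXEC): [IRQ2] PC=2: INC 4 -> ACC=3 [depth=2]
Event 8 (EXEC): [IRQ2] PC=3: IRET -> resume IRQ1 at PC=0 (depth now 1) [depth=1]
Event 9 (EXEC): [IRQ1] PC=0: DEC 2 -> ACC=1 [depth=1]
Event 10 (EXEC): [IRQ1] PC=1: DEC 2 -> ACC=-1 [depth=1]
Event 11 (INT 2): INT 2 arrives: push (IRQ1, PC=2), enter IRQ2 at PC=0 (depth now 2) [depth=2]
Event 12 (EXEC): [IRQ2] PC=0: INC 1 -> ACC=0 [depth=2]
Event 13 (EXEC): [IRQ2] PC=1: DEC 1 -> ACC=-1 [depth=2]
Event 14 (EXEC): [IRQ2] PC=2: INC 4 -> ACC=3 [depth=2]
Event 15 (EXEC): [IRQ2] PC=3: IRET -> resume IRQ1 at PC=2 (depth now 1) [depth=1]
Event 16 (EXEC): [IRQ1] PC=2: DEC 1 -> ACC=2 [depth=1]
Event 17 (EXEC): [IRQ1] PC=3: IRET -> resume MAIN at PC=2 (depth now 0) [depth=0]
Event 18 (EXEC): [MAIN] PC=2: NOP [depth=0]
Event 19 (EXEC): [MAIN] PC=3: NOP [depth=0]
Event 20 (EXEC): [MAIN] PC=4: DEC 5 -> ACC=-3 [depth=0]
Event 21 (EXEC): [MAIN] PC=5: HALT [depth=0]
Max depth observed: 2

Answer: 2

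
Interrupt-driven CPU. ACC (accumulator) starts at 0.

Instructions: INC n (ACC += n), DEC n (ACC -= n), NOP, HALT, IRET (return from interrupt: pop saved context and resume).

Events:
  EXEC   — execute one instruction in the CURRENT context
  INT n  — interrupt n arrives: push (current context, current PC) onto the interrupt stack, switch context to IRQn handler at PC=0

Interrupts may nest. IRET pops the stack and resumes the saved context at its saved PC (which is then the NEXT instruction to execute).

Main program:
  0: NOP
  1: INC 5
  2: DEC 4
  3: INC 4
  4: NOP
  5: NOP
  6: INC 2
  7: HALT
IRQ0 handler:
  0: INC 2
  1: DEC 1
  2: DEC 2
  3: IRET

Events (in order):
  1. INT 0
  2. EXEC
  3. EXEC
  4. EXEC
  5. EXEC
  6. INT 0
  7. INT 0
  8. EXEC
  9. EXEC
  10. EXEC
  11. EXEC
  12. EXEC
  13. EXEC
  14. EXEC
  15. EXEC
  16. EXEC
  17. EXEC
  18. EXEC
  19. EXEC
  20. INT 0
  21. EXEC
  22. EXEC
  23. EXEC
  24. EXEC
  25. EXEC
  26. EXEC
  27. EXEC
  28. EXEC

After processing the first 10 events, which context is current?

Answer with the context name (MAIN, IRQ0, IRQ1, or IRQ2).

Answer: IRQ0

Derivation:
Event 1 (INT 0): INT 0 arrives: push (MAIN, PC=0), enter IRQ0 at PC=0 (depth now 1)
Event 2 (EXEC): [IRQ0] PC=0: INC 2 -> ACC=2
Event 3 (EXEC): [IRQ0] PC=1: DEC 1 -> ACC=1
Event 4 (EXEC): [IRQ0] PC=2: DEC 2 -> ACC=-1
Event 5 (EXEC): [IRQ0] PC=3: IRET -> resume MAIN at PC=0 (depth now 0)
Event 6 (INT 0): INT 0 arrives: push (MAIN, PC=0), enter IRQ0 at PC=0 (depth now 1)
Event 7 (INT 0): INT 0 arrives: push (IRQ0, PC=0), enter IRQ0 at PC=0 (depth now 2)
Event 8 (EXEC): [IRQ0] PC=0: INC 2 -> ACC=1
Event 9 (EXEC): [IRQ0] PC=1: DEC 1 -> ACC=0
Event 10 (EXEC): [IRQ0] PC=2: DEC 2 -> ACC=-2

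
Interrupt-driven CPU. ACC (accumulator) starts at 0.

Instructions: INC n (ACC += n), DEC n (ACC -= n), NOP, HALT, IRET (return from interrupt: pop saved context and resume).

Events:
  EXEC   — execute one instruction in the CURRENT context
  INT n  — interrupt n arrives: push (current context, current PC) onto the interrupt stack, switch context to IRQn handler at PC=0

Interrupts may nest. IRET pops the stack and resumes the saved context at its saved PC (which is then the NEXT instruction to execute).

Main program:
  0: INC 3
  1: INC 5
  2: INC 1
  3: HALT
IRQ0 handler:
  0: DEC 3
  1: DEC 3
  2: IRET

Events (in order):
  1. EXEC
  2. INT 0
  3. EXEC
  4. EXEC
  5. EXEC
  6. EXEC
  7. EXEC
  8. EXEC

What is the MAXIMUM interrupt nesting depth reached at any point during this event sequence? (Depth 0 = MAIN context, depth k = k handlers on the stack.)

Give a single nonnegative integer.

Answer: 1

Derivation:
Event 1 (EXEC): [MAIN] PC=0: INC 3 -> ACC=3 [depth=0]
Event 2 (INT 0): INT 0 arrives: push (MAIN, PC=1), enter IRQ0 at PC=0 (depth now 1) [depth=1]
Event 3 (EXEC): [IRQ0] PC=0: DEC 3 -> ACC=0 [depth=1]
Event 4 (EXEC): [IRQ0] PC=1: DEC 3 -> ACC=-3 [depth=1]
Event 5 (EXEC): [IRQ0] PC=2: IRET -> resume MAIN at PC=1 (depth now 0) [depth=0]
Event 6 (EXEC): [MAIN] PC=1: INC 5 -> ACC=2 [depth=0]
Event 7 (EXEC): [MAIN] PC=2: INC 1 -> ACC=3 [depth=0]
Event 8 (EXEC): [MAIN] PC=3: HALT [depth=0]
Max depth observed: 1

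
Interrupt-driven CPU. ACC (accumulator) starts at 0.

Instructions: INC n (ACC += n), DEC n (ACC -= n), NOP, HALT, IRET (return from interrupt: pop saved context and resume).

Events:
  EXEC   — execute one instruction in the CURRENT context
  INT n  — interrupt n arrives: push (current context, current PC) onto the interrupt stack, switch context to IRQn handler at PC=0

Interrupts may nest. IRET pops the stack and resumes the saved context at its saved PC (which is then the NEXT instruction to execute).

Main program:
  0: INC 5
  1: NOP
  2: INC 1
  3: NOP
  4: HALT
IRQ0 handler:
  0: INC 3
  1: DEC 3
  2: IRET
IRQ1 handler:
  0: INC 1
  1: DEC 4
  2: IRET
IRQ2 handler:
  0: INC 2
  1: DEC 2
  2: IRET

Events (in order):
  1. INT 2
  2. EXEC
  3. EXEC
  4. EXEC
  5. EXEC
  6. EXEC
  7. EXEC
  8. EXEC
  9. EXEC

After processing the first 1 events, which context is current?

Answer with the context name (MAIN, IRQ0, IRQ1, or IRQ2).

Event 1 (INT 2): INT 2 arrives: push (MAIN, PC=0), enter IRQ2 at PC=0 (depth now 1)

Answer: IRQ2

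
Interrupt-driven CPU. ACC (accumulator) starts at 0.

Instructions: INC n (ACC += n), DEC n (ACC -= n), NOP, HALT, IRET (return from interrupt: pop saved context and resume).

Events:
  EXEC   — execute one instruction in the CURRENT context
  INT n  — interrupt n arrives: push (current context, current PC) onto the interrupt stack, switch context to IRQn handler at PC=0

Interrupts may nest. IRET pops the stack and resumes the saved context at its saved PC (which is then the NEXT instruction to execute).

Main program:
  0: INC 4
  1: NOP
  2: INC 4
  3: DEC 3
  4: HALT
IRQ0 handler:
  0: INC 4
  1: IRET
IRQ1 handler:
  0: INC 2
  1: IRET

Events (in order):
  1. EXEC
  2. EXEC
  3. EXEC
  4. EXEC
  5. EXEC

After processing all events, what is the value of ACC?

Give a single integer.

Event 1 (EXEC): [MAIN] PC=0: INC 4 -> ACC=4
Event 2 (EXEC): [MAIN] PC=1: NOP
Event 3 (EXEC): [MAIN] PC=2: INC 4 -> ACC=8
Event 4 (EXEC): [MAIN] PC=3: DEC 3 -> ACC=5
Event 5 (EXEC): [MAIN] PC=4: HALT

Answer: 5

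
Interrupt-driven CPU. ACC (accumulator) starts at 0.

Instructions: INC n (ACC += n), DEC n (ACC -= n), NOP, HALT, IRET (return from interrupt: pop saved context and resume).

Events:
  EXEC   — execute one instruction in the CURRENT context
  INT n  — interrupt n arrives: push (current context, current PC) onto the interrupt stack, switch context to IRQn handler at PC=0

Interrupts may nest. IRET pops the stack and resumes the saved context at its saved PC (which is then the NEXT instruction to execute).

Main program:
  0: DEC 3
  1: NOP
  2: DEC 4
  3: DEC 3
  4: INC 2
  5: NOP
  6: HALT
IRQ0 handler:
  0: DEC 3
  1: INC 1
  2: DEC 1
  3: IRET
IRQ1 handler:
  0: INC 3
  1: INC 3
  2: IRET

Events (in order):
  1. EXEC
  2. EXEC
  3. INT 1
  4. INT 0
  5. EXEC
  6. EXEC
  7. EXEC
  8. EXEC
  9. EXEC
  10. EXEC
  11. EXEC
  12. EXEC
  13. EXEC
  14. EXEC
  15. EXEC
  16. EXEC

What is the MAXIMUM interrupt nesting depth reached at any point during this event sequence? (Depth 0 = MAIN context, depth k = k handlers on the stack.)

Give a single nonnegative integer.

Answer: 2

Derivation:
Event 1 (EXEC): [MAIN] PC=0: DEC 3 -> ACC=-3 [depth=0]
Event 2 (EXEC): [MAIN] PC=1: NOP [depth=0]
Event 3 (INT 1): INT 1 arrives: push (MAIN, PC=2), enter IRQ1 at PC=0 (depth now 1) [depth=1]
Event 4 (INT 0): INT 0 arrives: push (IRQ1, PC=0), enter IRQ0 at PC=0 (depth now 2) [depth=2]
Event 5 (EXEC): [IRQ0] PC=0: DEC 3 -> ACC=-6 [depth=2]
Event 6 (EXEC): [IRQ0] PC=1: INC 1 -> ACC=-5 [depth=2]
Event 7 (EXEC): [IRQ0] PC=2: DEC 1 -> ACC=-6 [depth=2]
Event 8 (EXEC): [IRQ0] PC=3: IRET -> resume IRQ1 at PC=0 (depth now 1) [depth=1]
Event 9 (EXEC): [IRQ1] PC=0: INC 3 -> ACC=-3 [depth=1]
Event 10 (EXEC): [IRQ1] PC=1: INC 3 -> ACC=0 [depth=1]
Event 11 (EXEC): [IRQ1] PC=2: IRET -> resume MAIN at PC=2 (depth now 0) [depth=0]
Event 12 (EXEC): [MAIN] PC=2: DEC 4 -> ACC=-4 [depth=0]
Event 13 (EXEC): [MAIN] PC=3: DEC 3 -> ACC=-7 [depth=0]
Event 14 (EXEC): [MAIN] PC=4: INC 2 -> ACC=-5 [depth=0]
Event 15 (EXEC): [MAIN] PC=5: NOP [depth=0]
Event 16 (EXEC): [MAIN] PC=6: HALT [depth=0]
Max depth observed: 2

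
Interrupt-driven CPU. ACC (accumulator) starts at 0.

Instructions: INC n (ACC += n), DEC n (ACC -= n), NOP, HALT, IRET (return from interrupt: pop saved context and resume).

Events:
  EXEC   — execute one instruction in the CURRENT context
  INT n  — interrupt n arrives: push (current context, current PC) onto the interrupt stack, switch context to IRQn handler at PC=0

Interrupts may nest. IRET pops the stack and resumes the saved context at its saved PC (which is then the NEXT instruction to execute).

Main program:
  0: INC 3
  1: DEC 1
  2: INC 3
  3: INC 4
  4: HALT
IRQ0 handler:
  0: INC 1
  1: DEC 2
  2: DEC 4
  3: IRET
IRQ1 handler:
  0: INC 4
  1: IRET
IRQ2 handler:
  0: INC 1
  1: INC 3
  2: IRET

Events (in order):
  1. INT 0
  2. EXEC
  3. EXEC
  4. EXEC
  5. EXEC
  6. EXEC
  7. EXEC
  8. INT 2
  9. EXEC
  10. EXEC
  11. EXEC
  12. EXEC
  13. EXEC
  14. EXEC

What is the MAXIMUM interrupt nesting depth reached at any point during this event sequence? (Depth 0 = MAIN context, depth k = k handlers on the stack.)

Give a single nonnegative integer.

Event 1 (INT 0): INT 0 arrives: push (MAIN, PC=0), enter IRQ0 at PC=0 (depth now 1) [depth=1]
Event 2 (EXEC): [IRQ0] PC=0: INC 1 -> ACC=1 [depth=1]
Event 3 (EXEC): [IRQ0] PC=1: DEC 2 -> ACC=-1 [depth=1]
Event 4 (EXEC): [IRQ0] PC=2: DEC 4 -> ACC=-5 [depth=1]
Event 5 (EXEC): [IRQ0] PC=3: IRET -> resume MAIN at PC=0 (depth now 0) [depth=0]
Event 6 (EXEC): [MAIN] PC=0: INC 3 -> ACC=-2 [depth=0]
Event 7 (EXEC): [MAIN] PC=1: DEC 1 -> ACC=-3 [depth=0]
Event 8 (INT 2): INT 2 arrives: push (MAIN, PC=2), enter IRQ2 at PC=0 (depth now 1) [depth=1]
Event 9 (EXEC): [IRQ2] PC=0: INC 1 -> ACC=-2 [depth=1]
Event 10 (EXEC): [IRQ2] PC=1: INC 3 -> ACC=1 [depth=1]
Event 11 (EXEC): [IRQ2] PC=2: IRET -> resume MAIN at PC=2 (depth now 0) [depth=0]
Event 12 (EXEC): [MAIN] PC=2: INC 3 -> ACC=4 [depth=0]
Event 13 (EXEC): [MAIN] PC=3: INC 4 -> ACC=8 [depth=0]
Event 14 (EXEC): [MAIN] PC=4: HALT [depth=0]
Max depth observed: 1

Answer: 1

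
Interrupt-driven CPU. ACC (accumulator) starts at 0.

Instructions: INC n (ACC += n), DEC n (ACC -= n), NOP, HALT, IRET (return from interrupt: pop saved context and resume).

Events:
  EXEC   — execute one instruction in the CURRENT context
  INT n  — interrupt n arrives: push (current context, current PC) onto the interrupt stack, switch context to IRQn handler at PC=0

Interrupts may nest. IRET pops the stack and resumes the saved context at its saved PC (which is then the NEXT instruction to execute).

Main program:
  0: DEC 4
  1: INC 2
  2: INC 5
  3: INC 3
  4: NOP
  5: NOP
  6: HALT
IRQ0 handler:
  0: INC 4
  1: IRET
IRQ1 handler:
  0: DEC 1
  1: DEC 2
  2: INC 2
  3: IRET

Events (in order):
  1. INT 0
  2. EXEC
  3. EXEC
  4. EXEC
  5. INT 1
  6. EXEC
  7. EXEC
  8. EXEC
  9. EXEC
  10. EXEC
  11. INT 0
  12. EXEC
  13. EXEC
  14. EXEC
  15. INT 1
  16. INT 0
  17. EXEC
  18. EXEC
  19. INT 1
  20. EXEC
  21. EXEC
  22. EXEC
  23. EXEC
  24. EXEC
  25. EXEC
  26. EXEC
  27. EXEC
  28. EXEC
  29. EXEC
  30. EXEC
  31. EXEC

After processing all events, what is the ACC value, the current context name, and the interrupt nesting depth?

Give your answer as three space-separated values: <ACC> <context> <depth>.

Event 1 (INT 0): INT 0 arrives: push (MAIN, PC=0), enter IRQ0 at PC=0 (depth now 1)
Event 2 (EXEC): [IRQ0] PC=0: INC 4 -> ACC=4
Event 3 (EXEC): [IRQ0] PC=1: IRET -> resume MAIN at PC=0 (depth now 0)
Event 4 (EXEC): [MAIN] PC=0: DEC 4 -> ACC=0
Event 5 (INT 1): INT 1 arrives: push (MAIN, PC=1), enter IRQ1 at PC=0 (depth now 1)
Event 6 (EXEC): [IRQ1] PC=0: DEC 1 -> ACC=-1
Event 7 (EXEC): [IRQ1] PC=1: DEC 2 -> ACC=-3
Event 8 (EXEC): [IRQ1] PC=2: INC 2 -> ACC=-1
Event 9 (EXEC): [IRQ1] PC=3: IRET -> resume MAIN at PC=1 (depth now 0)
Event 10 (EXEC): [MAIN] PC=1: INC 2 -> ACC=1
Event 11 (INT 0): INT 0 arrives: push (MAIN, PC=2), enter IRQ0 at PC=0 (depth now 1)
Event 12 (EXEC): [IRQ0] PC=0: INC 4 -> ACC=5
Event 13 (EXEC): [IRQ0] PC=1: IRET -> resume MAIN at PC=2 (depth now 0)
Event 14 (EXEC): [MAIN] PC=2: INC 5 -> ACC=10
Event 15 (INT 1): INT 1 arrives: push (MAIN, PC=3), enter IRQ1 at PC=0 (depth now 1)
Event 16 (INT 0): INT 0 arrives: push (IRQ1, PC=0), enter IRQ0 at PC=0 (depth now 2)
Event 17 (EXEC): [IRQ0] PC=0: INC 4 -> ACC=14
Event 18 (EXEC): [IRQ0] PC=1: IRET -> resume IRQ1 at PC=0 (depth now 1)
Event 19 (INT 1): INT 1 arrives: push (IRQ1, PC=0), enter IRQ1 at PC=0 (depth now 2)
Event 20 (EXEC): [IRQ1] PC=0: DEC 1 -> ACC=13
Event 21 (EXEC): [IRQ1] PC=1: DEC 2 -> ACC=11
Event 22 (EXEC): [IRQ1] PC=2: INC 2 -> ACC=13
Event 23 (EXEC): [IRQ1] PC=3: IRET -> resume IRQ1 at PC=0 (depth now 1)
Event 24 (EXEC): [IRQ1] PC=0: DEC 1 -> ACC=12
Event 25 (EXEC): [IRQ1] PC=1: DEC 2 -> ACC=10
Event 26 (EXEC): [IRQ1] PC=2: INC 2 -> ACC=12
Event 27 (EXEC): [IRQ1] PC=3: IRET -> resume MAIN at PC=3 (depth now 0)
Event 28 (EXEC): [MAIN] PC=3: INC 3 -> ACC=15
Event 29 (EXEC): [MAIN] PC=4: NOP
Event 30 (EXEC): [MAIN] PC=5: NOP
Event 31 (EXEC): [MAIN] PC=6: HALT

Answer: 15 MAIN 0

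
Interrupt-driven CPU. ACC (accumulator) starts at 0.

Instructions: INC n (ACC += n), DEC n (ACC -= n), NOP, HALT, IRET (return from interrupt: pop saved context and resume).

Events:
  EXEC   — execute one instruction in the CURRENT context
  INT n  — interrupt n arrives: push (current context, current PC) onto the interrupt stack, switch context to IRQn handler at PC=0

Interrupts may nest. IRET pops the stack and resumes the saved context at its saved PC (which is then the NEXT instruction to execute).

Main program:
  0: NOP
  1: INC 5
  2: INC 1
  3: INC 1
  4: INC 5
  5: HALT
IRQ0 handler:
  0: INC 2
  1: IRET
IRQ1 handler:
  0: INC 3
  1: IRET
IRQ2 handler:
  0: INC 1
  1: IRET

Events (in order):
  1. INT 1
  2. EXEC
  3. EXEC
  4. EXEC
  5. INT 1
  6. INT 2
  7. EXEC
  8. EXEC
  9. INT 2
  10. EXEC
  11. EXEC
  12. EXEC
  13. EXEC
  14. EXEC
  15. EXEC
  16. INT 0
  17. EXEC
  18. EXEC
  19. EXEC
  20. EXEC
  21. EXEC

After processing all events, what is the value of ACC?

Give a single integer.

Answer: 22

Derivation:
Event 1 (INT 1): INT 1 arrives: push (MAIN, PC=0), enter IRQ1 at PC=0 (depth now 1)
Event 2 (EXEC): [IRQ1] PC=0: INC 3 -> ACC=3
Event 3 (EXEC): [IRQ1] PC=1: IRET -> resume MAIN at PC=0 (depth now 0)
Event 4 (EXEC): [MAIN] PC=0: NOP
Event 5 (INT 1): INT 1 arrives: push (MAIN, PC=1), enter IRQ1 at PC=0 (depth now 1)
Event 6 (INT 2): INT 2 arrives: push (IRQ1, PC=0), enter IRQ2 at PC=0 (depth now 2)
Event 7 (EXEC): [IRQ2] PC=0: INC 1 -> ACC=4
Event 8 (EXEC): [IRQ2] PC=1: IRET -> resume IRQ1 at PC=0 (depth now 1)
Event 9 (INT 2): INT 2 arrives: push (IRQ1, PC=0), enter IRQ2 at PC=0 (depth now 2)
Event 10 (EXEC): [IRQ2] PC=0: INC 1 -> ACC=5
Event 11 (EXEC): [IRQ2] PC=1: IRET -> resume IRQ1 at PC=0 (depth now 1)
Event 12 (EXEC): [IRQ1] PC=0: INC 3 -> ACC=8
Event 13 (EXEC): [IRQ1] PC=1: IRET -> resume MAIN at PC=1 (depth now 0)
Event 14 (EXEC): [MAIN] PC=1: INC 5 -> ACC=13
Event 15 (EXEC): [MAIN] PC=2: INC 1 -> ACC=14
Event 16 (INT 0): INT 0 arrives: push (MAIN, PC=3), enter IRQ0 at PC=0 (depth now 1)
Event 17 (EXEC): [IRQ0] PC=0: INC 2 -> ACC=16
Event 18 (EXEC): [IRQ0] PC=1: IRET -> resume MAIN at PC=3 (depth now 0)
Event 19 (EXEC): [MAIN] PC=3: INC 1 -> ACC=17
Event 20 (EXEC): [MAIN] PC=4: INC 5 -> ACC=22
Event 21 (EXEC): [MAIN] PC=5: HALT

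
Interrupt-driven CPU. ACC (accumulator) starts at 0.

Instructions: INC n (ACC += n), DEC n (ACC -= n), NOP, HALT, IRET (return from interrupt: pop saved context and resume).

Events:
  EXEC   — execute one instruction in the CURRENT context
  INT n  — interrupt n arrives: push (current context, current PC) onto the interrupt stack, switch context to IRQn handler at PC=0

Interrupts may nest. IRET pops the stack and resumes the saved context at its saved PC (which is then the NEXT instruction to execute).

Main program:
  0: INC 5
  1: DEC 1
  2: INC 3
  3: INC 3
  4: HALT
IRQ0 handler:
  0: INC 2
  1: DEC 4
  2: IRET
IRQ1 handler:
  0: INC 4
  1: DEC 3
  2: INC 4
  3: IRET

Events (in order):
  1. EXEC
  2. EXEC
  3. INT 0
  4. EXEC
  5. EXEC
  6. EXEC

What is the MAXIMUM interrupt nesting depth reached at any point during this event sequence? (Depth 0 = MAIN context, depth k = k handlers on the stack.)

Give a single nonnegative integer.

Answer: 1

Derivation:
Event 1 (EXEC): [MAIN] PC=0: INC 5 -> ACC=5 [depth=0]
Event 2 (EXEC): [MAIN] PC=1: DEC 1 -> ACC=4 [depth=0]
Event 3 (INT 0): INT 0 arrives: push (MAIN, PC=2), enter IRQ0 at PC=0 (depth now 1) [depth=1]
Event 4 (EXEC): [IRQ0] PC=0: INC 2 -> ACC=6 [depth=1]
Event 5 (EXEC): [IRQ0] PC=1: DEC 4 -> ACC=2 [depth=1]
Event 6 (EXEC): [IRQ0] PC=2: IRET -> resume MAIN at PC=2 (depth now 0) [depth=0]
Max depth observed: 1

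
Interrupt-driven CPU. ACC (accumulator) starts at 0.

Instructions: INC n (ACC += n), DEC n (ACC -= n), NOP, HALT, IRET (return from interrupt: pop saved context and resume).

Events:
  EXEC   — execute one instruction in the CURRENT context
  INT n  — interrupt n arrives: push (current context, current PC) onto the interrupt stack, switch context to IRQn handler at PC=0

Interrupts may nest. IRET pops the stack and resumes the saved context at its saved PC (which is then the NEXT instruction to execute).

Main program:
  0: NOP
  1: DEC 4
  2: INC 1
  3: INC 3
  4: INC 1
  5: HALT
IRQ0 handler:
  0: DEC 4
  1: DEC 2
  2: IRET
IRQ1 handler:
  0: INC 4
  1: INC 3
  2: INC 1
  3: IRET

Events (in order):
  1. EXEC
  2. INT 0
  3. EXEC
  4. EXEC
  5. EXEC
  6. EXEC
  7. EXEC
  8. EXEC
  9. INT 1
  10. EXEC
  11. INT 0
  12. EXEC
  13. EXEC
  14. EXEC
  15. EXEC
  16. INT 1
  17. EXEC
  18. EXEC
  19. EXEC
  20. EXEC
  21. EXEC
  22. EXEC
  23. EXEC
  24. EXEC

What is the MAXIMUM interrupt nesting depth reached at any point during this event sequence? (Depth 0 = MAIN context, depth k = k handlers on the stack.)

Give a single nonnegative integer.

Answer: 2

Derivation:
Event 1 (EXEC): [MAIN] PC=0: NOP [depth=0]
Event 2 (INT 0): INT 0 arrives: push (MAIN, PC=1), enter IRQ0 at PC=0 (depth now 1) [depth=1]
Event 3 (EXEC): [IRQ0] PC=0: DEC 4 -> ACC=-4 [depth=1]
Event 4 (EXEC): [IRQ0] PC=1: DEC 2 -> ACC=-6 [depth=1]
Event 5 (EXEC): [IRQ0] PC=2: IRET -> resume MAIN at PC=1 (depth now 0) [depth=0]
Event 6 (EXEC): [MAIN] PC=1: DEC 4 -> ACC=-10 [depth=0]
Event 7 (EXEC): [MAIN] PC=2: INC 1 -> ACC=-9 [depth=0]
Event 8 (EXEC): [MAIN] PC=3: INC 3 -> ACC=-6 [depth=0]
Event 9 (INT 1): INT 1 arrives: push (MAIN, PC=4), enter IRQ1 at PC=0 (depth now 1) [depth=1]
Event 10 (EXEC): [IRQ1] PC=0: INC 4 -> ACC=-2 [depth=1]
Event 11 (INT 0): INT 0 arrives: push (IRQ1, PC=1), enter IRQ0 at PC=0 (depth now 2) [depth=2]
Event 12 (EXEC): [IRQ0] PC=0: DEC 4 -> ACC=-6 [depth=2]
Event 13 (EXEC): [IRQ0] PC=1: DEC 2 -> ACC=-8 [depth=2]
Event 14 (EXEC): [IRQ0] PC=2: IRET -> resume IRQ1 at PC=1 (depth now 1) [depth=1]
Event 15 (EXEC): [IRQ1] PC=1: INC 3 -> ACC=-5 [depth=1]
Event 16 (INT 1): INT 1 arrives: push (IRQ1, PC=2), enter IRQ1 at PC=0 (depth now 2) [depth=2]
Event 17 (EXEC): [IRQ1] PC=0: INC 4 -> ACC=-1 [depth=2]
Event 18 (EXEC): [IRQ1] PC=1: INC 3 -> ACC=2 [depth=2]
Event 19 (EXEC): [IRQ1] PC=2: INC 1 -> ACC=3 [depth=2]
Event 20 (EXEC): [IRQ1] PC=3: IRET -> resume IRQ1 at PC=2 (depth now 1) [depth=1]
Event 21 (EXEC): [IRQ1] PC=2: INC 1 -> ACC=4 [depth=1]
Event 22 (EXEC): [IRQ1] PC=3: IRET -> resume MAIN at PC=4 (depth now 0) [depth=0]
Event 23 (EXEC): [MAIN] PC=4: INC 1 -> ACC=5 [depth=0]
Event 24 (EXEC): [MAIN] PC=5: HALT [depth=0]
Max depth observed: 2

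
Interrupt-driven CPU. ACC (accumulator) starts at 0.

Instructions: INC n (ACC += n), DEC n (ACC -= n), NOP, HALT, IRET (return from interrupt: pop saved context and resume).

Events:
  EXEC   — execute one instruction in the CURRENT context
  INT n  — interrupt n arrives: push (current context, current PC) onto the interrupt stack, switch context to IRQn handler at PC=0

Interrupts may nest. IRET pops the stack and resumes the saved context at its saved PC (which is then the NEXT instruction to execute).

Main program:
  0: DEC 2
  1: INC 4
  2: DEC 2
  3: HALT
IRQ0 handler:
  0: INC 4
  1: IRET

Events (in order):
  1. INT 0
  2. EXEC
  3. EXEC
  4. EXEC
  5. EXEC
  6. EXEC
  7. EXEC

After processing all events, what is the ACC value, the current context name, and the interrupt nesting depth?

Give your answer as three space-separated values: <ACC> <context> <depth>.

Answer: 4 MAIN 0

Derivation:
Event 1 (INT 0): INT 0 arrives: push (MAIN, PC=0), enter IRQ0 at PC=0 (depth now 1)
Event 2 (EXEC): [IRQ0] PC=0: INC 4 -> ACC=4
Event 3 (EXEC): [IRQ0] PC=1: IRET -> resume MAIN at PC=0 (depth now 0)
Event 4 (EXEC): [MAIN] PC=0: DEC 2 -> ACC=2
Event 5 (EXEC): [MAIN] PC=1: INC 4 -> ACC=6
Event 6 (EXEC): [MAIN] PC=2: DEC 2 -> ACC=4
Event 7 (EXEC): [MAIN] PC=3: HALT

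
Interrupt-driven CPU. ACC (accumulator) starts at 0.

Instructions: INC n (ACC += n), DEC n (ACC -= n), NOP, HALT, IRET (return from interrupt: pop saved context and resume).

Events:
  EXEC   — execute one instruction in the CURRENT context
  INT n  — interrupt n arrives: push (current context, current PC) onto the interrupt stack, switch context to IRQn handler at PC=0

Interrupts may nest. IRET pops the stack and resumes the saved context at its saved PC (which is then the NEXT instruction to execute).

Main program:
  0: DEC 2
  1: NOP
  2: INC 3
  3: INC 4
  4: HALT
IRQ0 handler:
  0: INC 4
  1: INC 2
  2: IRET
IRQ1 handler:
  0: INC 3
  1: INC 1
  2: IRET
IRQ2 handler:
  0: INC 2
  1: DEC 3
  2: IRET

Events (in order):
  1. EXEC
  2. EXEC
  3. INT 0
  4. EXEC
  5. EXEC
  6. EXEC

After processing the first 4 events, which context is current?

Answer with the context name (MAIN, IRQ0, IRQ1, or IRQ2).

Event 1 (EXEC): [MAIN] PC=0: DEC 2 -> ACC=-2
Event 2 (EXEC): [MAIN] PC=1: NOP
Event 3 (INT 0): INT 0 arrives: push (MAIN, PC=2), enter IRQ0 at PC=0 (depth now 1)
Event 4 (EXEC): [IRQ0] PC=0: INC 4 -> ACC=2

Answer: IRQ0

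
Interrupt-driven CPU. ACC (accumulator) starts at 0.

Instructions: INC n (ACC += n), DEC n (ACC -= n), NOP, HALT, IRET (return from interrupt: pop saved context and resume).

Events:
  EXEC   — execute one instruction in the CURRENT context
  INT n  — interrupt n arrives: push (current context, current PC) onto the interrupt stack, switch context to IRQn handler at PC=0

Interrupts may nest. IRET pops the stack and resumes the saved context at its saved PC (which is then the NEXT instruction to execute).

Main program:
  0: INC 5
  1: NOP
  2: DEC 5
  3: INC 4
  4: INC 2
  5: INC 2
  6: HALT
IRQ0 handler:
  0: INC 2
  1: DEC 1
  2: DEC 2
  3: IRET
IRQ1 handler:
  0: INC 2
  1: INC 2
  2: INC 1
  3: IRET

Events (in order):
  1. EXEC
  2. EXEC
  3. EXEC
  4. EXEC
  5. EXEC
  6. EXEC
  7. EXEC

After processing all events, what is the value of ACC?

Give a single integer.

Event 1 (EXEC): [MAIN] PC=0: INC 5 -> ACC=5
Event 2 (EXEC): [MAIN] PC=1: NOP
Event 3 (EXEC): [MAIN] PC=2: DEC 5 -> ACC=0
Event 4 (EXEC): [MAIN] PC=3: INC 4 -> ACC=4
Event 5 (EXEC): [MAIN] PC=4: INC 2 -> ACC=6
Event 6 (EXEC): [MAIN] PC=5: INC 2 -> ACC=8
Event 7 (EXEC): [MAIN] PC=6: HALT

Answer: 8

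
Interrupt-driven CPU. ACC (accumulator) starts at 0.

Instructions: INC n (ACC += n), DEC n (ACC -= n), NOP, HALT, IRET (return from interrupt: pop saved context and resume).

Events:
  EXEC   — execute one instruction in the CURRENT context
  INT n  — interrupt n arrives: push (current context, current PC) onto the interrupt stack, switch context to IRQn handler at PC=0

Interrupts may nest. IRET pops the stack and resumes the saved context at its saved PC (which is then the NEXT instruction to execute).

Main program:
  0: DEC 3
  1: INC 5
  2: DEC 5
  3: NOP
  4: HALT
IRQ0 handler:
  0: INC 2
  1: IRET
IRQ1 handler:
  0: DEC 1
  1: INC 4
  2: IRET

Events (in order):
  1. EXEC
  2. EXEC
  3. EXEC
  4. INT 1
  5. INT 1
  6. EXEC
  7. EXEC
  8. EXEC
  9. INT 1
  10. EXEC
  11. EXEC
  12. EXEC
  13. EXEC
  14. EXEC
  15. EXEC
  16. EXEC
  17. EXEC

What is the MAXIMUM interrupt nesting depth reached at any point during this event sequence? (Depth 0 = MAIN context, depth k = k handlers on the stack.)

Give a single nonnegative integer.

Event 1 (EXEC): [MAIN] PC=0: DEC 3 -> ACC=-3 [depth=0]
Event 2 (EXEC): [MAIN] PC=1: INC 5 -> ACC=2 [depth=0]
Event 3 (EXEC): [MAIN] PC=2: DEC 5 -> ACC=-3 [depth=0]
Event 4 (INT 1): INT 1 arrives: push (MAIN, PC=3), enter IRQ1 at PC=0 (depth now 1) [depth=1]
Event 5 (INT 1): INT 1 arrives: push (IRQ1, PC=0), enter IRQ1 at PC=0 (depth now 2) [depth=2]
Event 6 (EXEC): [IRQ1] PC=0: DEC 1 -> ACC=-4 [depth=2]
Event 7 (EXEC): [IRQ1] PC=1: INC 4 -> ACC=0 [depth=2]
Event 8 (EXEC): [IRQ1] PC=2: IRET -> resume IRQ1 at PC=0 (depth now 1) [depth=1]
Event 9 (INT 1): INT 1 arrives: push (IRQ1, PC=0), enter IRQ1 at PC=0 (depth now 2) [depth=2]
Event 10 (EXEC): [IRQ1] PC=0: DEC 1 -> ACC=-1 [depth=2]
Event 11 (EXEC): [IRQ1] PC=1: INC 4 -> ACC=3 [depth=2]
Event 12 (EXEC): [IRQ1] PC=2: IRET -> resume IRQ1 at PC=0 (depth now 1) [depth=1]
Event 13 (EXEC): [IRQ1] PC=0: DEC 1 -> ACC=2 [depth=1]
Event 14 (EXEC): [IRQ1] PC=1: INC 4 -> ACC=6 [depth=1]
Event 15 (EXEC): [IRQ1] PC=2: IRET -> resume MAIN at PC=3 (depth now 0) [depth=0]
Event 16 (EXEC): [MAIN] PC=3: NOP [depth=0]
Event 17 (EXEC): [MAIN] PC=4: HALT [depth=0]
Max depth observed: 2

Answer: 2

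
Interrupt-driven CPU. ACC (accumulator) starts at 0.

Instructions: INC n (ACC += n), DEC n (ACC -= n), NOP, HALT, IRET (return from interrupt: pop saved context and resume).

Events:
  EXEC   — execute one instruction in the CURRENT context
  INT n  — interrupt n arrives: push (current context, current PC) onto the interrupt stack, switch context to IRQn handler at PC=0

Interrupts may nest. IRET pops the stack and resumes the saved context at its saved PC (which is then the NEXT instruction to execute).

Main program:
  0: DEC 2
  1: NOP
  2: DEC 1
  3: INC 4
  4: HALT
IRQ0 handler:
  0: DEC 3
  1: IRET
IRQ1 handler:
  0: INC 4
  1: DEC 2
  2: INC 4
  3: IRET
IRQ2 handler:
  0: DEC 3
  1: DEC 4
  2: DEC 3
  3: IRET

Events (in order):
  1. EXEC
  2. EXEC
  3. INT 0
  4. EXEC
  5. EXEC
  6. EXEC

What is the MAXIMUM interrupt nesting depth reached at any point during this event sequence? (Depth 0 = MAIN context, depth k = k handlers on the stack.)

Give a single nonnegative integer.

Answer: 1

Derivation:
Event 1 (EXEC): [MAIN] PC=0: DEC 2 -> ACC=-2 [depth=0]
Event 2 (EXEC): [MAIN] PC=1: NOP [depth=0]
Event 3 (INT 0): INT 0 arrives: push (MAIN, PC=2), enter IRQ0 at PC=0 (depth now 1) [depth=1]
Event 4 (EXEC): [IRQ0] PC=0: DEC 3 -> ACC=-5 [depth=1]
Event 5 (EXEC): [IRQ0] PC=1: IRET -> resume MAIN at PC=2 (depth now 0) [depth=0]
Event 6 (EXEC): [MAIN] PC=2: DEC 1 -> ACC=-6 [depth=0]
Max depth observed: 1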